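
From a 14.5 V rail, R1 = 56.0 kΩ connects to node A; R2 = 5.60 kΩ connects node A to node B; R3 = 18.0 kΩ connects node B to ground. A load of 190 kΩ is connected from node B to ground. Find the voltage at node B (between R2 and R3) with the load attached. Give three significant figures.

V ≈ 3.05 V

At node B, R3 is in parallel with the load: R3‖R_L = 16.44 kΩ.
Below node A the resistance is R2 + (R3‖R_L) = 22.04 kΩ, so V_A = 14.5 × 22.04/78.04 = 4.095 V.
Then V_B = V_A × (R3‖R_L)/(R2 + R3‖R_L) = 4.095 × 16.44/22.04 = 3.05 V.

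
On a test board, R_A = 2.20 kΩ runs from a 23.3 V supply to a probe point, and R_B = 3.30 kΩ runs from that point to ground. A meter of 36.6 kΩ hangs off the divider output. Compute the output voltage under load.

V_out ≈ 13.5 V

The load sits in parallel with R_B: R_B‖R_L = (3.30 × 36.6) / (3.30 + 36.6) = 3.027 kΩ.
V_out = 23.3 × 3.027 / (2.20 + 3.027) = 23.3 × 3.027/5.227 = 13.5 V.
(Unloaded it would have been 14.0 V.)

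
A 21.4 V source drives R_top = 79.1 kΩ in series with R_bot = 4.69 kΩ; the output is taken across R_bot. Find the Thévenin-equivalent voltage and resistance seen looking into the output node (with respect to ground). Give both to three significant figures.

V_th is the open-circuit tap voltage: 21.4 × 4.69/(79.1 + 4.69) = 1.20 V.
With the supply zeroed, R_top and R_bot appear in parallel from the tap: R_th = R_top‖R_bot = (79.1 × 4.69)/83.79 = 4.43 kΩ.

V_th = 1.20 V, R_th = 4.43 kΩ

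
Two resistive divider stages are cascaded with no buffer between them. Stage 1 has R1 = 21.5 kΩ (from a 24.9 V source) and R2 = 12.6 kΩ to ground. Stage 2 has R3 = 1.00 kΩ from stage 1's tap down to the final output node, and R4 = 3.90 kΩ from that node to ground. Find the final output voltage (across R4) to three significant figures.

Stage 2 presents R3+R4 = 4.900 kΩ as a load on stage 1's tap.
Stage 1's lower leg becomes R2‖(R3+R4) = 3.528 kΩ, so V_mid = 24.9 × 3.528/25.03 = 3.510 V.
Stage 2 is itself unloaded: V_out = V_mid × R4/(R3+R4) = 3.510 × 3.90/4.900 = 2.79 V.

V_out ≈ 2.79 V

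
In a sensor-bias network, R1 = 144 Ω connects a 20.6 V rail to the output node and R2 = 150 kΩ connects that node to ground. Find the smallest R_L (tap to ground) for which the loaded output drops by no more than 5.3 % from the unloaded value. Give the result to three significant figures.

Output resistance R_th = R1‖R2 = (144 × 150000)/150100 = 143.9 Ω.
The fractional drop is R_th/(R_th + R_L); requiring this ≤ 0.0530 gives R_L ≥ R_th(1/0.0530 − 1) = 143.9 × 17.87 = 2.57 kΩ.

R_L(min) ≈ 2.57 kΩ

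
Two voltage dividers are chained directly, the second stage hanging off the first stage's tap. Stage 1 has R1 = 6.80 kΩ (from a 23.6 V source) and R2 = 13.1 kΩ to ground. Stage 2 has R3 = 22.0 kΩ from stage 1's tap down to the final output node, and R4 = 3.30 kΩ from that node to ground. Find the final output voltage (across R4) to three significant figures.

V_out ≈ 1.72 V

Stage 2 presents R3+R4 = 25.30 kΩ as a load on stage 1's tap.
Stage 1's lower leg becomes R2‖(R3+R4) = 8.631 kΩ, so V_mid = 23.6 × 8.631/15.43 = 13.20 V.
Stage 2 is itself unloaded: V_out = V_mid × R4/(R3+R4) = 13.20 × 3.30/25.30 = 1.72 V.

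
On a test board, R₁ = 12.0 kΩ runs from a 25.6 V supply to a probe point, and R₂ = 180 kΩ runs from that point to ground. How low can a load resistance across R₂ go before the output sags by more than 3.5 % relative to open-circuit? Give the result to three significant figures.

Output resistance R_th = R₁‖R₂ = (12.0 × 180)/192.0 = 11.25 kΩ.
The fractional drop is R_th/(R_th + R_L); requiring this ≤ 0.0350 gives R_L ≥ R_th(1/0.0350 − 1) = 11.25 × 27.57 = 310 kΩ.

R_L(min) ≈ 310 kΩ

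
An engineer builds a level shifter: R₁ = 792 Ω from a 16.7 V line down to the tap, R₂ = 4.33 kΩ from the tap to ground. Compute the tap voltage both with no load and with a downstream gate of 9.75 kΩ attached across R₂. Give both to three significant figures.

Open-circuit: V = 16.7 × 4330/(792 + 4330) = 14.1 V.
With the load, R₂ becomes R₂‖R_L = 2998 Ω, so V = 16.7 × 2998/3790 = 13.2 V.

Unloaded: 14.1 V; loaded: 13.2 V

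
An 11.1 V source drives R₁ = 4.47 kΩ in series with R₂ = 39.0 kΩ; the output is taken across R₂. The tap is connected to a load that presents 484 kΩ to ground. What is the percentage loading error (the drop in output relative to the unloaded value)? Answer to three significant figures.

0.822 %

The divider's output (Thévenin) resistance is R₁‖R₂ = 4.010 kΩ.
Fractional drop under load = R_th/(R_th + R_L) = 4.010 / (4.010 + 484) = 0.008218.
So the output falls by 0.822 %.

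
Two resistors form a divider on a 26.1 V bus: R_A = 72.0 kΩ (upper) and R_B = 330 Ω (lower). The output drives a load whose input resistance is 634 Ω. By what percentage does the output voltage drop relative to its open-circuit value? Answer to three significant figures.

34.1 %

Unloaded V = 26.1 × 330/72330 = 0.1191 V.
Loaded: R_B‖R_L = 217.0 Ω, giving V = 26.1 × 217.0/72220 = 0.07844 V.
Drop = (0.1191 − 0.07844) / 0.1191 = 34.1 %.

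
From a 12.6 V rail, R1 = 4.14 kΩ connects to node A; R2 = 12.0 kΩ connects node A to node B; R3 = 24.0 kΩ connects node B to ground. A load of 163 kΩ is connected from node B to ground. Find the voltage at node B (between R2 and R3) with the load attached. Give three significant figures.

At node B, R3 is in parallel with the load: R3‖R_L = 20.92 kΩ.
Below node A the resistance is R2 + (R3‖R_L) = 32.92 kΩ, so V_A = 12.6 × 32.92/37.06 = 11.19 V.
Then V_B = V_A × (R3‖R_L)/(R2 + R3‖R_L) = 11.19 × 20.92/32.92 = 7.11 V.

V ≈ 7.11 V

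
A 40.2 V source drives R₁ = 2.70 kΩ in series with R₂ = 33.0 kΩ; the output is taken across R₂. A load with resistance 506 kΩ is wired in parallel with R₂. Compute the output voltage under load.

The load sits in parallel with R₂: R₂‖R_L = (33.0 × 506) / (33.0 + 506) = 30.98 kΩ.
V_out = 40.2 × 30.98 / (2.70 + 30.98) = 40.2 × 30.98/33.68 = 37.0 V.
(Unloaded it would have been 37.2 V.)

V_out ≈ 37.0 V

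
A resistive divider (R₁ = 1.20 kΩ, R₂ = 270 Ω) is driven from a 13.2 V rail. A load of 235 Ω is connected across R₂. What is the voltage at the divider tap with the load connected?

The load sits in parallel with R₂: R₂‖R_L = (270 × 235) / (270 + 235) = 125.6 Ω.
V_out = 13.2 × 125.6 / (1200 + 125.6) = 13.2 × 125.6/1326 = 1.25 V.

V_out ≈ 1.25 V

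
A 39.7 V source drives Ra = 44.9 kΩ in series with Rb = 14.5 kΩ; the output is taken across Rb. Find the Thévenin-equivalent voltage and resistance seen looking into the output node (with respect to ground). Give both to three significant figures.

V_th is the open-circuit tap voltage: 39.7 × 14.5/(44.9 + 14.5) = 9.69 V.
With the supply zeroed, Ra and Rb appear in parallel from the tap: R_th = Ra‖Rb = (44.9 × 14.5)/59.40 = 11.0 kΩ.

V_th = 9.69 V, R_th = 11.0 kΩ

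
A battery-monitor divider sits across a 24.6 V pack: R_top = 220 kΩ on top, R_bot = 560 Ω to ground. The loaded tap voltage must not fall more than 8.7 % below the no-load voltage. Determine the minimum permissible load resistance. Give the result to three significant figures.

Output resistance R_th = R_top‖R_bot = (220000 × 560)/220600 = 558.6 Ω.
The fractional drop is R_th/(R_th + R_L); requiring this ≤ 0.0870 gives R_L ≥ R_th(1/0.0870 − 1) = 558.6 × 10.49 = 5.86 kΩ.

R_L(min) ≈ 5.86 kΩ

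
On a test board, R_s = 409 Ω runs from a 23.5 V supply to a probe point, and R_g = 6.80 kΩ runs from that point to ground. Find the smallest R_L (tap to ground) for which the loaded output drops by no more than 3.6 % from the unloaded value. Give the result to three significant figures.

R_L(min) ≈ 10.3 kΩ

Output resistance R_th = R_s‖R_g = (409 × 6800)/7209 = 385.8 Ω.
The fractional drop is R_th/(R_th + R_L); requiring this ≤ 0.0360 gives R_L ≥ R_th(1/0.0360 − 1) = 385.8 × 26.78 = 10.3 kΩ.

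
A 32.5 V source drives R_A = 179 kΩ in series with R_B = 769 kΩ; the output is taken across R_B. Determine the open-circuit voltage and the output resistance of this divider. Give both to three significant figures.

V_th = 26.4 V, R_th = 145 kΩ

V_th is the open-circuit tap voltage: 32.5 × 769/(179 + 769) = 26.4 V.
With the supply zeroed, R_A and R_B appear in parallel from the tap: R_th = R_A‖R_B = (179 × 769)/948.0 = 145 kΩ.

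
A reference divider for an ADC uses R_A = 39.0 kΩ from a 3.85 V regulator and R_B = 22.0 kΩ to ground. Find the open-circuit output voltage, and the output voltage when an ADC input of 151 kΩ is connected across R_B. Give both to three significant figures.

Open-circuit: V = 3.85 × 22.0/(39.0 + 22.0) = 1.39 V.
With the load, R_B becomes R_B‖R_L = 19.20 kΩ, so V = 3.85 × 19.20/58.20 = 1.27 V.

Unloaded: 1.39 V; loaded: 1.27 V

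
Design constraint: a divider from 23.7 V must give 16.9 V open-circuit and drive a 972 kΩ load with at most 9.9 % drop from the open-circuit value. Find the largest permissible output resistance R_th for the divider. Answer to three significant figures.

Loading drop = R_th/(R_th + R_L) ≤ 0.0990, so R_th ≤ R_L · ε/(1−ε) = 972 kΩ × 0.0990/0.9010 = 107 kΩ.

R_th ≤ 107 kΩ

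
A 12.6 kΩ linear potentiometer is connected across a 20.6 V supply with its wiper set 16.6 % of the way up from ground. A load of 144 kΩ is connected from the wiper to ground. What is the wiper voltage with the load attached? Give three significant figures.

The wiper splits the pot into (1−α)R = 10.51 kΩ above and αR = 2.092 kΩ below.
Lower section ‖ load = 2.062 kΩ.
V_wiper = 20.6 × 2.062/(10.51 + 2.062) = 3.38 V.

V ≈ 3.38 V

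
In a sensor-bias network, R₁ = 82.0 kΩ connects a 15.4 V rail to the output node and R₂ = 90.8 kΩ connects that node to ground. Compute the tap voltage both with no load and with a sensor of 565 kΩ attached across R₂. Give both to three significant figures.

Unloaded: 8.09 V; loaded: 7.52 V

Open-circuit: V = 15.4 × 90.8/(82.0 + 90.8) = 8.09 V.
With the load, R₂ becomes R₂‖R_L = 78.23 kΩ, so V = 15.4 × 78.23/160.2 = 7.52 V.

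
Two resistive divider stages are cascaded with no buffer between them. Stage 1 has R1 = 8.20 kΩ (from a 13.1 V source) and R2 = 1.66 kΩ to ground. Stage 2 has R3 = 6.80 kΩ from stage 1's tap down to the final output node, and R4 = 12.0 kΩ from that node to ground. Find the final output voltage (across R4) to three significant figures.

V_out ≈ 1.31 V

Stage 2 presents R3+R4 = 18.80 kΩ as a load on stage 1's tap.
Stage 1's lower leg becomes R2‖(R3+R4) = 1.525 kΩ, so V_mid = 13.1 × 1.525/9.725 = 2.055 V.
Stage 2 is itself unloaded: V_out = V_mid × R4/(R3+R4) = 2.055 × 12.0/18.80 = 1.31 V.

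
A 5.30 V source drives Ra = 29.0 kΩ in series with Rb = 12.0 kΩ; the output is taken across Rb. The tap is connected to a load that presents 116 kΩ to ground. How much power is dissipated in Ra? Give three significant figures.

P ≈ 0.512 mW

Total resistance from the source is Ra + (Rb‖R_L) = 39.88 kΩ, so I = 5.30/39.88 kΩ = 0.1329 mA.
P = I²·Ra = (0.1329 mA)² × 29.0 kΩ = 0.512 mW.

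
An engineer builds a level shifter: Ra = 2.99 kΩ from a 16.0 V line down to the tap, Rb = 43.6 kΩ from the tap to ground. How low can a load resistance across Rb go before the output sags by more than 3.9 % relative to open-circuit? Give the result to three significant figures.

R_L(min) ≈ 68.9 kΩ

Output resistance R_th = Ra‖Rb = (2.99 × 43.6)/46.59 = 2.798 kΩ.
The fractional drop is R_th/(R_th + R_L); requiring this ≤ 0.0390 gives R_L ≥ R_th(1/0.0390 − 1) = 2.798 × 24.64 = 68.9 kΩ.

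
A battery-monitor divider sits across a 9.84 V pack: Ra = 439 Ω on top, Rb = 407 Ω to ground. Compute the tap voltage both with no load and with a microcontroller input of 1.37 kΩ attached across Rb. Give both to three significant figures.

Open-circuit: V = 9.84 × 407/(439 + 407) = 4.73 V.
With the load, Rb becomes Rb‖R_L = 313.8 Ω, so V = 9.84 × 313.8/752.8 = 4.10 V.

Unloaded: 4.73 V; loaded: 4.10 V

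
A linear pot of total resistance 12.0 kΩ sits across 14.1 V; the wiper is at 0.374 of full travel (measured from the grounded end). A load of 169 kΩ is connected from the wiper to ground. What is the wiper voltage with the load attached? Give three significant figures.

V ≈ 5.19 V

The wiper splits the pot into (1−α)R = 7.512 kΩ above and αR = 4.488 kΩ below.
Lower section ‖ load = 4.372 kΩ.
V_wiper = 14.1 × 4.372/(7.512 + 4.372) = 5.19 V.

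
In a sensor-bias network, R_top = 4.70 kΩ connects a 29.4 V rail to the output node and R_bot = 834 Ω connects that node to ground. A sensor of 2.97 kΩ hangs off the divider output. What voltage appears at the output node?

V_out ≈ 3.58 V

The load sits in parallel with R_bot: R_bot‖R_L = (834 × 2970) / (834 + 2970) = 651.2 Ω.
V_out = 29.4 × 651.2 / (4700 + 651.2) = 29.4 × 651.2/5351 = 3.58 V.
(Unloaded it would have been 4.43 V.)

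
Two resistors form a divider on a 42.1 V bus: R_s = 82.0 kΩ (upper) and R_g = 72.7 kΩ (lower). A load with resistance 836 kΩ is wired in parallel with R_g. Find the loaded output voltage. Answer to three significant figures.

V_out ≈ 18.9 V

The load sits in parallel with R_g: R_g‖R_L = (72.7 × 836) / (72.7 + 836) = 66.88 kΩ.
V_out = 42.1 × 66.88 / (82.0 + 66.88) = 42.1 × 66.88/148.9 = 18.9 V.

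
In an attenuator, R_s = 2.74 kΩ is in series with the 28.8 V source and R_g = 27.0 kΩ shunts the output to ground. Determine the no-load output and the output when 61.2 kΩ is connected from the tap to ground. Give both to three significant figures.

Open-circuit: V = 28.8 × 27.0/(2.74 + 27.0) = 26.1 V.
With the load, R_g becomes R_g‖R_L = 18.73 kΩ, so V = 28.8 × 18.73/21.47 = 25.1 V.

Unloaded: 26.1 V; loaded: 25.1 V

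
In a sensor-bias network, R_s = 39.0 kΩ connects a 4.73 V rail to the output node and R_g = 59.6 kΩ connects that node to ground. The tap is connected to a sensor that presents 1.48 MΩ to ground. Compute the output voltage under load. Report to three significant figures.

V_out ≈ 2.81 V

The load sits in parallel with R_g: R_g‖R_L = (59.6 × 1480) / (59.6 + 1480) = 57.29 kΩ.
V_out = 4.73 × 57.29 / (39.0 + 57.29) = 4.73 × 57.29/96.29 = 2.81 V.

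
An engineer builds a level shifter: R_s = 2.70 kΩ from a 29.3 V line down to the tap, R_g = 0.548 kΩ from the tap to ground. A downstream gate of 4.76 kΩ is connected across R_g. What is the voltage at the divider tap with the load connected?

V_out ≈ 4.51 V

The load sits in parallel with R_g: R_g‖R_L = (548 × 4760) / (548 + 4760) = 491.4 Ω.
V_out = 29.3 × 491.4 / (2700 + 491.4) = 29.3 × 491.4/3191 = 4.51 V.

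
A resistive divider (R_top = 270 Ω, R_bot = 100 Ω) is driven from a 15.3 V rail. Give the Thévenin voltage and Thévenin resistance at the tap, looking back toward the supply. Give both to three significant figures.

V_th is the open-circuit tap voltage: 15.3 × 100/(270 + 100) = 4.14 V.
With the supply zeroed, R_top and R_bot appear in parallel from the tap: R_th = R_top‖R_bot = (270 × 100)/370.0 = 73.0 Ω.

V_th = 4.14 V, R_th = 73.0 Ω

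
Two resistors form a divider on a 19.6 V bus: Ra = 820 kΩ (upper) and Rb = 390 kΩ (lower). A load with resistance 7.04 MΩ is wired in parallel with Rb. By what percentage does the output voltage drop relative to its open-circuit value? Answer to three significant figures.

The divider's output (Thévenin) resistance is Ra‖Rb = 264.3 kΩ.
Fractional drop under load = R_th/(R_th + R_L) = 264.3 / (264.3 + 7040) = 0.03618.
So the output falls by 3.62 %.

3.62 %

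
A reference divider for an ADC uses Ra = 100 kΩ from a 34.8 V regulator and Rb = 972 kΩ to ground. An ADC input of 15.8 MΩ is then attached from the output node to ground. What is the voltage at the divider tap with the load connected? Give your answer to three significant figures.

V_out ≈ 31.4 V

The load sits in parallel with Rb: Rb‖R_L = (972 × 15800) / (972 + 15800) = 915.7 kΩ.
V_out = 34.8 × 915.7 / (100 + 915.7) = 34.8 × 915.7/1016 = 31.4 V.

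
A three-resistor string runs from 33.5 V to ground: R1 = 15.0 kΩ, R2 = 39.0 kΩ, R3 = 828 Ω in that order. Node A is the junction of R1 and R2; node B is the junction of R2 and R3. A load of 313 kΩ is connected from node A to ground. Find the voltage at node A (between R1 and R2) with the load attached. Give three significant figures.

V ≈ 23.5 V

Below node A the series string R2+R3 = 39830 Ω sits in parallel with the 313000 Ω load: 35330 Ω.
V_A = 33.5 × 35330/(15000 + 35330) = 23.5 V.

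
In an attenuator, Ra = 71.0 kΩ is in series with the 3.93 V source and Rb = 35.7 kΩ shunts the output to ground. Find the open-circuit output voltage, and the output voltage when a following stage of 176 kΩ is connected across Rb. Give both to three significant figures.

Unloaded: 1.31 V; loaded: 1.16 V

Open-circuit: V = 3.93 × 35.7/(71.0 + 35.7) = 1.31 V.
With the load, Rb becomes Rb‖R_L = 29.68 kΩ, so V = 3.93 × 29.68/100.7 = 1.16 V.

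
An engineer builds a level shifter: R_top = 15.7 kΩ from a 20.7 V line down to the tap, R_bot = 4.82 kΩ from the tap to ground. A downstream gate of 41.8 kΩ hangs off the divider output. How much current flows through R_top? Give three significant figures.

I ≈ 1.03 mA

R_bot‖R_L = 4.322 kΩ, so the source sees R_top + R_bot‖R_L = 20.02 kΩ.
I = 20.7 V / 20.02 kΩ = 1.03 mA.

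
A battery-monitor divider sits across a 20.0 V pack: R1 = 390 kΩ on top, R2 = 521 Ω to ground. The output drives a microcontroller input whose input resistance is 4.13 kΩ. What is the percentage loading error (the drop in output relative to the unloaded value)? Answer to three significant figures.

11.2 %

Unloaded V = 20.0 × 521/390500 = 0.026682 V.
Loaded: R2‖R_L = 462.6 Ω, giving V = 20.0 × 462.6/390500 = 0.023697 V.
Drop = (0.026682 − 0.023697) / 0.026682 = 11.2 %.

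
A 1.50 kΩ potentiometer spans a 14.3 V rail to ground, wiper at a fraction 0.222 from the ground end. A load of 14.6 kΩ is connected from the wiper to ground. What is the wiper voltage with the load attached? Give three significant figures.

V ≈ 3.12 V

The wiper splits the pot into (1−α)R = 1167 Ω above and αR = 333.0 Ω below.
Lower section ‖ load = 325.6 Ω.
V_wiper = 14.3 × 325.6/(1167 + 325.6) = 3.12 V.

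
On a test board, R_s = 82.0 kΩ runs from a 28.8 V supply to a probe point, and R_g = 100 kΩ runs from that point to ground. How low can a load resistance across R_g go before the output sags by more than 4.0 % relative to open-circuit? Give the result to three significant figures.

Output resistance R_th = R_s‖R_g = (82.0 × 100)/182.0 = 45.05 kΩ.
The fractional drop is R_th/(R_th + R_L); requiring this ≤ 0.0400 gives R_L ≥ R_th(1/0.0400 − 1) = 45.05 × 24.00 = 1.08 MΩ.

R_L(min) ≈ 1.08 MΩ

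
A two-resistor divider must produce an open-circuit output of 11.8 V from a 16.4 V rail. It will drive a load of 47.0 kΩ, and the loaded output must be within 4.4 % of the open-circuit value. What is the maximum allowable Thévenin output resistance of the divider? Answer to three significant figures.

Loading drop = R_th/(R_th + R_L) ≤ 0.0440, so R_th ≤ R_L · ε/(1−ε) = 47.0 kΩ × 0.0440/0.9560 = 2.16 kΩ.
(Any R1, R2 with R2/(R1+R2) = 0.720 and R1‖R2 ≤ 2.16 kΩ will meet the spec.)

R_th ≤ 2.16 kΩ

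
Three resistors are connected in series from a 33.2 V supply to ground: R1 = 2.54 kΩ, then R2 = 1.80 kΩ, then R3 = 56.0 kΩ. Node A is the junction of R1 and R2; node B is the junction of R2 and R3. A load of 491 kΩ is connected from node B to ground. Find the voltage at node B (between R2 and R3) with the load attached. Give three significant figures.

V ≈ 30.6 V

At node B, R3 is in parallel with the load: R3‖R_L = 50.27 kΩ.
Below node A the resistance is R2 + (R3‖R_L) = 52.07 kΩ, so V_A = 33.2 × 52.07/54.61 = 31.66 V.
Then V_B = V_A × (R3‖R_L)/(R2 + R3‖R_L) = 31.66 × 50.27/52.07 = 30.6 V.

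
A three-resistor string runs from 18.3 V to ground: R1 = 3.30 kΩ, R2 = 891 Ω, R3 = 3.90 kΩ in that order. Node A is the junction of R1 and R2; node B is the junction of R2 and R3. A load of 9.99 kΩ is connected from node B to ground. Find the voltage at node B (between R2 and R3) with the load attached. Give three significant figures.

At node B, R3 is in parallel with the load: R3‖R_L = 2805 Ω.
Below node A the resistance is R2 + (R3‖R_L) = 3696 Ω, so V_A = 18.3 × 3696/6996 = 9.668 V.
Then V_B = V_A × (R3‖R_L)/(R2 + R3‖R_L) = 9.668 × 2805/3696 = 7.34 V.

V ≈ 7.34 V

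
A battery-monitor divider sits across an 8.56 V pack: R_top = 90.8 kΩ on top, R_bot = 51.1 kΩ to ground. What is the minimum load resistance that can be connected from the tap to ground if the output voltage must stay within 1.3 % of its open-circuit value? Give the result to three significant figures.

R_L(min) ≈ 2.48 MΩ

Output resistance R_th = R_top‖R_bot = (90.8 × 51.1)/141.9 = 32.70 kΩ.
The fractional drop is R_th/(R_th + R_L); requiring this ≤ 0.0130 gives R_L ≥ R_th(1/0.0130 − 1) = 32.70 × 75.92 = 2.48 MΩ.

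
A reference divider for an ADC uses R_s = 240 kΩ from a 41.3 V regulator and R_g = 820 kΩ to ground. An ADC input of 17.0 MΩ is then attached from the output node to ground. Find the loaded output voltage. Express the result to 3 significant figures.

V_out ≈ 31.6 V

The load sits in parallel with R_g: R_g‖R_L = (820 × 17000) / (820 + 17000) = 782.3 kΩ.
V_out = 41.3 × 782.3 / (240 + 782.3) = 41.3 × 782.3/1022 = 31.6 V.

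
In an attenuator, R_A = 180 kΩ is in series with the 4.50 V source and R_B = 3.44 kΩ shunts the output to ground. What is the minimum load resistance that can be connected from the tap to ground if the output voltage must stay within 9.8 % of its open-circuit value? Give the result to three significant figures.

R_L(min) ≈ 31.1 kΩ

Output resistance R_th = R_A‖R_B = (180 × 3.44)/183.4 = 3.375 kΩ.
The fractional drop is R_th/(R_th + R_L); requiring this ≤ 0.0980 gives R_L ≥ R_th(1/0.0980 − 1) = 3.375 × 9.204 = 31.1 kΩ.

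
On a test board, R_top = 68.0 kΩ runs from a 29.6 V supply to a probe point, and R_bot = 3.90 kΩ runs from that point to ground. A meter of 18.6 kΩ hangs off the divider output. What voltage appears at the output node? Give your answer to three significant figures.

V_out ≈ 1.34 V

The load sits in parallel with R_bot: R_bot‖R_L = (3.90 × 18.6) / (3.90 + 18.6) = 3.224 kΩ.
V_out = 29.6 × 3.224 / (68.0 + 3.224) = 29.6 × 3.224/71.22 = 1.34 V.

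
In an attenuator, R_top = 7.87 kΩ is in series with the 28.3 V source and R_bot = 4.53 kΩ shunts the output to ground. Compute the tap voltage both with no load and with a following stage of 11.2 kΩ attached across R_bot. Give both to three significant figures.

Unloaded: 10.3 V; loaded: 8.23 V

Open-circuit: V = 28.3 × 4.53/(7.87 + 4.53) = 10.3 V.
With the load, R_bot becomes R_bot‖R_L = 3.225 kΩ, so V = 28.3 × 3.225/11.10 = 8.23 V.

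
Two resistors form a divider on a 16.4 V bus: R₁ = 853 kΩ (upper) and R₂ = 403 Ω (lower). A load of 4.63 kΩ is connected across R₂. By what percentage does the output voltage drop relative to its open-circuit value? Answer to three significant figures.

The divider's output (Thévenin) resistance is R₁‖R₂ = 402.8 Ω.
Fractional drop under load = R_th/(R_th + R_L) = 402.8 / (402.8 + 4630) = 0.08004.
So the output falls by 8.00 %.

8.00 %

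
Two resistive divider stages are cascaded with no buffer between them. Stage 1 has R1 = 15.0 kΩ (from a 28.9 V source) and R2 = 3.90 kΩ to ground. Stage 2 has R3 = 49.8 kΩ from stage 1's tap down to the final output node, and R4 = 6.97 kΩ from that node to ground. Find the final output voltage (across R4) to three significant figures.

Stage 2 presents R3+R4 = 56.77 kΩ as a load on stage 1's tap.
Stage 1's lower leg becomes R2‖(R3+R4) = 3.649 kΩ, so V_mid = 28.9 × 3.649/18.65 = 5.655 V.
Stage 2 is itself unloaded: V_out = V_mid × R4/(R3+R4) = 5.655 × 6.97/56.77 = 0.694 V.

V_out ≈ 0.694 V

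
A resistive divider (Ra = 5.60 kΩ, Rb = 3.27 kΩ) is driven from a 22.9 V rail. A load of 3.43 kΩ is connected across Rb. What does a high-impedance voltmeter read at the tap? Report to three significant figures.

The load sits in parallel with Rb: Rb‖R_L = (3.27 × 3.43) / (3.27 + 3.43) = 1.674 kΩ.
V_out = 22.9 × 1.674 / (5.60 + 1.674) = 22.9 × 1.674/7.274 = 5.27 V.

V_out ≈ 5.27 V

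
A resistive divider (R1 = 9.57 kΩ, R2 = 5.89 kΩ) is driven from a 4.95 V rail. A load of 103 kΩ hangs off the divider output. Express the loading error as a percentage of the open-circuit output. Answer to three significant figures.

3.42 %

The divider's output (Thévenin) resistance is R1‖R2 = 3.646 kΩ.
Fractional drop under load = R_th/(R_th + R_L) = 3.646 / (3.646 + 103) = 0.03419.
So the output falls by 3.42 %.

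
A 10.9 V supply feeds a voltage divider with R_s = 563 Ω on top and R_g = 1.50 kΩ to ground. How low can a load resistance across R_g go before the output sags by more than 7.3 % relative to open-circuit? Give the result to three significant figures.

R_L(min) ≈ 5.20 kΩ

Output resistance R_th = R_s‖R_g = (563 × 1500)/2063 = 409.4 Ω.
The fractional drop is R_th/(R_th + R_L); requiring this ≤ 0.0730 gives R_L ≥ R_th(1/0.0730 − 1) = 409.4 × 12.70 = 5.20 kΩ.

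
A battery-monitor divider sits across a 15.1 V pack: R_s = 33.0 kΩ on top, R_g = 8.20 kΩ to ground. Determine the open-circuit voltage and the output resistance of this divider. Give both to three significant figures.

V_th is the open-circuit tap voltage: 15.1 × 8.20/(33.0 + 8.20) = 3.01 V.
With the supply zeroed, R_s and R_g appear in parallel from the tap: R_th = R_s‖R_g = (33.0 × 8.20)/41.20 = 6.57 kΩ.

V_th = 3.01 V, R_th = 6.57 kΩ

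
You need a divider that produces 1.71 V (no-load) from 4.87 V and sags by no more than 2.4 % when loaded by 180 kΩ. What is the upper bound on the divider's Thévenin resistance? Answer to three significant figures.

R_th ≤ 4.43 kΩ

Loading drop = R_th/(R_th + R_L) ≤ 0.0240, so R_th ≤ R_L · ε/(1−ε) = 180 kΩ × 0.0240/0.9760 = 4.43 kΩ.
(Any R1, R2 with R2/(R1+R2) = 0.351 and R1‖R2 ≤ 4.43 kΩ will meet the spec.)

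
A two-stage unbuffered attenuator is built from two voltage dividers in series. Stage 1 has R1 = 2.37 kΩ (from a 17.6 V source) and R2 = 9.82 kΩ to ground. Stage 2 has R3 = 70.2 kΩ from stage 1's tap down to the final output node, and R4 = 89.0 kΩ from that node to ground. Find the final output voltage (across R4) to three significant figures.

Stage 2 presents R3+R4 = 159.2 kΩ as a load on stage 1's tap.
Stage 1's lower leg becomes R2‖(R3+R4) = 9.249 kΩ, so V_mid = 17.6 × 9.249/11.62 = 14.01 V.
Stage 2 is itself unloaded: V_out = V_mid × R4/(R3+R4) = 14.01 × 89.0/159.2 = 7.83 V.

V_out ≈ 7.83 V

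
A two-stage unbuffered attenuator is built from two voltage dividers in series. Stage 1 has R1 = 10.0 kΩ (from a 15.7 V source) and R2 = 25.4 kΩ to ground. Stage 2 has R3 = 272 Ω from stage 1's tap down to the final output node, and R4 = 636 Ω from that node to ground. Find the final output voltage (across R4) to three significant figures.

V_out ≈ 0.886 V

Stage 2 presents R3+R4 = 908.0 Ω as a load on stage 1's tap.
Stage 1's lower leg becomes R2‖(R3+R4) = 876.7 Ω, so V_mid = 15.7 × 876.7/10880 = 1.265 V.
Stage 2 is itself unloaded: V_out = V_mid × R4/(R3+R4) = 1.265 × 636/908.0 = 0.886 V.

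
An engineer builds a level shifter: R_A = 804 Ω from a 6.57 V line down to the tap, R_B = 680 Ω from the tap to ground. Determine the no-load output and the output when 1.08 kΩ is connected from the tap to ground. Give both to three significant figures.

Open-circuit: V = 6.57 × 680/(804 + 680) = 3.01 V.
With the load, R_B becomes R_B‖R_L = 417.3 Ω, so V = 6.57 × 417.3/1221 = 2.24 V.

Unloaded: 3.01 V; loaded: 2.24 V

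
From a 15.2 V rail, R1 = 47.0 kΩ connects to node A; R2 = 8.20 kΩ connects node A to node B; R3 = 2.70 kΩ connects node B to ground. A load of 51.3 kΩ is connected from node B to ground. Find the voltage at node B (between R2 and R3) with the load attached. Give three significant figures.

At node B, R3 is in parallel with the load: R3‖R_L = 2.565 kΩ.
Below node A the resistance is R2 + (R3‖R_L) = 10.77 kΩ, so V_A = 15.2 × 10.77/57.77 = 2.833 V.
Then V_B = V_A × (R3‖R_L)/(R2 + R3‖R_L) = 2.833 × 2.565/10.77 = 0.675 V.

V ≈ 0.675 V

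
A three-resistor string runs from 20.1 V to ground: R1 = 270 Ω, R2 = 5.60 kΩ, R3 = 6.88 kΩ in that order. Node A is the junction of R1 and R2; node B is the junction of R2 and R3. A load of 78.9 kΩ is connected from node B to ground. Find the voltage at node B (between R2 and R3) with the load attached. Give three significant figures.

At node B, R3 is in parallel with the load: R3‖R_L = 6328 Ω.
Below node A the resistance is R2 + (R3‖R_L) = 11930 Ω, so V_A = 20.1 × 11930/12200 = 19.66 V.
Then V_B = V_A × (R3‖R_L)/(R2 + R3‖R_L) = 19.66 × 6328/11930 = 10.4 V.

V ≈ 10.4 V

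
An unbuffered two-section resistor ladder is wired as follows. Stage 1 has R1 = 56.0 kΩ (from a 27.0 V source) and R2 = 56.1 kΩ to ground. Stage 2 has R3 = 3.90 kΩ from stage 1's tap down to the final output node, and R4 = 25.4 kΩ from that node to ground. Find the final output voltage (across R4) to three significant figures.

Stage 2 presents R3+R4 = 29.30 kΩ as a load on stage 1's tap.
Stage 1's lower leg becomes R2‖(R3+R4) = 19.25 kΩ, so V_mid = 27.0 × 19.25/75.25 = 6.906 V.
Stage 2 is itself unloaded: V_out = V_mid × R4/(R3+R4) = 6.906 × 25.4/29.30 = 5.99 V.

V_out ≈ 5.99 V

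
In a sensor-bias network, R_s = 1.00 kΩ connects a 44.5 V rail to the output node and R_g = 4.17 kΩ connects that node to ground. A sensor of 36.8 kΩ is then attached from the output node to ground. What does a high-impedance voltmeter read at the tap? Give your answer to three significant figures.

V_out ≈ 35.1 V

The load sits in parallel with R_g: R_g‖R_L = (4.17 × 36.8) / (4.17 + 36.8) = 3.746 kΩ.
V_out = 44.5 × 3.746 / (1.00 + 3.746) = 44.5 × 3.746/4.746 = 35.1 V.
(Unloaded it would have been 35.9 V.)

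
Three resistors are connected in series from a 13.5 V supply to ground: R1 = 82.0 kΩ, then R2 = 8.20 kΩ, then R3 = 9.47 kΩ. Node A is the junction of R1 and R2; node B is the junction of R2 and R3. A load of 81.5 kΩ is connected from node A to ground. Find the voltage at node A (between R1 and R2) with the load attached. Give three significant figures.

Below node A the series string R2+R3 = 17.67 kΩ sits in parallel with the 81.5 kΩ load: 14.52 kΩ.
V_A = 13.5 × 14.52/(82.0 + 14.52) = 2.03 V.

V ≈ 2.03 V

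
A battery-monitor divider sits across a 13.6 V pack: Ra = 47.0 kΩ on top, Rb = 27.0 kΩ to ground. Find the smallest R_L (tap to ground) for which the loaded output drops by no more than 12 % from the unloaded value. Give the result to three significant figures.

Output resistance R_th = Ra‖Rb = (47.0 × 27.0)/74.00 = 17.15 kΩ.
The fractional drop is R_th/(R_th + R_L); requiring this ≤ 0.120 gives R_L ≥ R_th(1/0.120 − 1) = 17.15 × 7.333 = 126 kΩ.

R_L(min) ≈ 126 kΩ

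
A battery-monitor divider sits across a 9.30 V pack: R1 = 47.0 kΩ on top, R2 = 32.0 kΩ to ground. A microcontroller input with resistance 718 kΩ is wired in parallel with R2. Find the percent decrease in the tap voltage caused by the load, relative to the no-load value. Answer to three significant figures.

2.58 %

The divider's output (Thévenin) resistance is R1‖R2 = 19.04 kΩ.
Fractional drop under load = R_th/(R_th + R_L) = 19.04 / (19.04 + 718) = 0.02583.
So the output falls by 2.58 %.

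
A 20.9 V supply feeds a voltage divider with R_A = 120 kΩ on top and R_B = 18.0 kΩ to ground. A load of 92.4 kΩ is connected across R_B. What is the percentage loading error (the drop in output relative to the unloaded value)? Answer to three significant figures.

Unloaded V = 20.9 × 18.0/138.0 = 2.7261 V.
Loaded: R_B‖R_L = 15.07 kΩ, giving V = 20.9 × 15.07/135.1 = 2.3312 V.
Drop = (2.7261 − 2.3312) / 2.7261 = 14.5 %.

14.5 %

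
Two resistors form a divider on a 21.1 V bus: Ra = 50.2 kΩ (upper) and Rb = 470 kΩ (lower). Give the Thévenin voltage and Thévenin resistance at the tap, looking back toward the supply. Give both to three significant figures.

V_th = 19.1 V, R_th = 45.4 kΩ

V_th is the open-circuit tap voltage: 21.1 × 470/(50.2 + 470) = 19.1 V.
With the supply zeroed, Ra and Rb appear in parallel from the tap: R_th = Ra‖Rb = (50.2 × 470)/520.2 = 45.4 kΩ.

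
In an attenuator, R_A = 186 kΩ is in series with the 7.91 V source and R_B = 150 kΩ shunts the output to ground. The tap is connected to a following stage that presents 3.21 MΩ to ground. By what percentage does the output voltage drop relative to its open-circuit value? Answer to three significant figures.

2.52 %

The divider's output (Thévenin) resistance is R_A‖R_B = 83.04 kΩ.
Fractional drop under load = R_th/(R_th + R_L) = 83.04 / (83.04 + 3210) = 0.02522.
So the output falls by 2.52 %.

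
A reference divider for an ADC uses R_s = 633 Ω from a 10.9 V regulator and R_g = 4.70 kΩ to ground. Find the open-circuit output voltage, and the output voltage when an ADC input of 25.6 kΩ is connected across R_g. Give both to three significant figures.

Unloaded: 9.61 V; loaded: 9.40 V

Open-circuit: V = 10.9 × 4700/(633 + 4700) = 9.61 V.
With the load, R_g becomes R_g‖R_L = 3971 Ω, so V = 10.9 × 3971/4604 = 9.40 V.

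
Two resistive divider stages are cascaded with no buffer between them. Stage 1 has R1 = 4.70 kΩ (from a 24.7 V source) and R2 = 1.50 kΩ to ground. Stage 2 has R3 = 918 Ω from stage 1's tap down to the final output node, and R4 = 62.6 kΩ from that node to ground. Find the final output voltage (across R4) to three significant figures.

Stage 2 presents R3+R4 = 63520 Ω as a load on stage 1's tap.
Stage 1's lower leg becomes R2‖(R3+R4) = 1465 Ω, so V_mid = 24.7 × 1465/6165 = 5.871 V.
Stage 2 is itself unloaded: V_out = V_mid × R4/(R3+R4) = 5.871 × 62600/63520 = 5.79 V.

V_out ≈ 5.79 V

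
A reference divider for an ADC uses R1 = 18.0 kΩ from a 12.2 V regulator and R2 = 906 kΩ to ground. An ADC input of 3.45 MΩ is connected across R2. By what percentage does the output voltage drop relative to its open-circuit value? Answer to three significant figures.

The divider's output (Thévenin) resistance is R1‖R2 = 17.65 kΩ.
Fractional drop under load = R_th/(R_th + R_L) = 17.65 / (17.65 + 3450) = 0.005090.
So the output falls by 0.509 %.

0.509 %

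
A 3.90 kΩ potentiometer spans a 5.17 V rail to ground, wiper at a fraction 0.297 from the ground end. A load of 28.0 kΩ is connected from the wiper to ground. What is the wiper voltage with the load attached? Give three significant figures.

V ≈ 1.49 V

The wiper splits the pot into (1−α)R = 2.742 kΩ above and αR = 1.158 kΩ below.
Lower section ‖ load = 1.112 kΩ.
V_wiper = 5.17 × 1.112/(2.742 + 1.112) = 1.49 V.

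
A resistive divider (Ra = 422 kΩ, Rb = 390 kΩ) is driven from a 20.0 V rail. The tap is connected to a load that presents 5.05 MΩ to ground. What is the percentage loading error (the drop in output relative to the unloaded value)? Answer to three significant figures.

The divider's output (Thévenin) resistance is Ra‖Rb = 202.7 kΩ.
Fractional drop under load = R_th/(R_th + R_L) = 202.7 / (202.7 + 5050) = 0.03859.
So the output falls by 3.86 %.

3.86 %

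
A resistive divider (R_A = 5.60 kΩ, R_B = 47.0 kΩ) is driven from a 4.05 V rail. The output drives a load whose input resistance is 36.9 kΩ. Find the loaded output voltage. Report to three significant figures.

The load sits in parallel with R_B: R_B‖R_L = (47.0 × 36.9) / (47.0 + 36.9) = 20.67 kΩ.
V_out = 4.05 × 20.67 / (5.60 + 20.67) = 4.05 × 20.67/26.27 = 3.19 V.

V_out ≈ 3.19 V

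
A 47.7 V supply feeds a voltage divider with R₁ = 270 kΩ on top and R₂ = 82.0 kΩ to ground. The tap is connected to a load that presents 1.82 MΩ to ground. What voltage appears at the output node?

The load sits in parallel with R₂: R₂‖R_L = (82.0 × 1820) / (82.0 + 1820) = 78.46 kΩ.
V_out = 47.7 × 78.46 / (270 + 78.46) = 47.7 × 78.46/348.5 = 10.7 V.

V_out ≈ 10.7 V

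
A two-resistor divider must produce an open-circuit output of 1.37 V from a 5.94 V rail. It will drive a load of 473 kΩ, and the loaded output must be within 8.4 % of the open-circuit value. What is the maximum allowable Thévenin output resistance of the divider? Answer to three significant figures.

R_th ≤ 43.4 kΩ

Loading drop = R_th/(R_th + R_L) ≤ 0.0840, so R_th ≤ R_L · ε/(1−ε) = 473 kΩ × 0.0840/0.9160 = 43.4 kΩ.
(Any R1, R2 with R2/(R1+R2) = 0.231 and R1‖R2 ≤ 43.4 kΩ will meet the spec.)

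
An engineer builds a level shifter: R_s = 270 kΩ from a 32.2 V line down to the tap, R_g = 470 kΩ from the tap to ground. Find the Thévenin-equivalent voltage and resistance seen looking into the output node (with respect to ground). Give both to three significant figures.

V_th is the open-circuit tap voltage: 32.2 × 470/(270 + 470) = 20.5 V.
With the supply zeroed, R_s and R_g appear in parallel from the tap: R_th = R_s‖R_g = (270 × 470)/740.0 = 171 kΩ.

V_th = 20.5 V, R_th = 171 kΩ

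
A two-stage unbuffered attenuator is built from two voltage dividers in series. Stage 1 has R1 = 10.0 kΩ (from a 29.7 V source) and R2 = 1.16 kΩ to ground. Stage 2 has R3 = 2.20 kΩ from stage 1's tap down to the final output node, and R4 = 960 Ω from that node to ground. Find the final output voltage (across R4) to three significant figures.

V_out ≈ 0.706 V

Stage 2 presents R3+R4 = 3160 Ω as a load on stage 1's tap.
Stage 1's lower leg becomes R2‖(R3+R4) = 848.5 Ω, so V_mid = 29.7 × 848.5/10850 = 2.323 V.
Stage 2 is itself unloaded: V_out = V_mid × R4/(R3+R4) = 2.323 × 960/3160 = 0.706 V.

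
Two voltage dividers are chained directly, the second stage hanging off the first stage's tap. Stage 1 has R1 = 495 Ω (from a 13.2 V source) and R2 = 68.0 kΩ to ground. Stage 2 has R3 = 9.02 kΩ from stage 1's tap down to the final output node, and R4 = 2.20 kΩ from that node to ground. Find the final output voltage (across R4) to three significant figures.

Stage 2 presents R3+R4 = 11220 Ω as a load on stage 1's tap.
Stage 1's lower leg becomes R2‖(R3+R4) = 9631 Ω, so V_mid = 13.2 × 9631/10130 = 12.55 V.
Stage 2 is itself unloaded: V_out = V_mid × R4/(R3+R4) = 12.55 × 2200/11220 = 2.46 V.

V_out ≈ 2.46 V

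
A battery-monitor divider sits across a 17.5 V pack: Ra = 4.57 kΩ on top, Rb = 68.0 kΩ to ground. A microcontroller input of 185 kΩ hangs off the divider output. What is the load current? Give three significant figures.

Rb‖R_L = 49.72 kΩ; V_out = 17.5 × 49.72/54.29 = 16.03 V.
I_L = V_out / R_L = 16.03 / 185 kΩ = 0.0866 mA.

I_L ≈ 0.0866 mA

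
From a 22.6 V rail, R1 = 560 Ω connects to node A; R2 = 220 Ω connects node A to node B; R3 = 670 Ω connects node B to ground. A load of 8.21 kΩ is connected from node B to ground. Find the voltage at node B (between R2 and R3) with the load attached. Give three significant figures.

V ≈ 10.0 V

At node B, R3 is in parallel with the load: R3‖R_L = 619.4 Ω.
Below node A the resistance is R2 + (R3‖R_L) = 839.4 Ω, so V_A = 22.6 × 839.4/1399 = 13.56 V.
Then V_B = V_A × (R3‖R_L)/(R2 + R3‖R_L) = 13.56 × 619.4/839.4 = 10.0 V.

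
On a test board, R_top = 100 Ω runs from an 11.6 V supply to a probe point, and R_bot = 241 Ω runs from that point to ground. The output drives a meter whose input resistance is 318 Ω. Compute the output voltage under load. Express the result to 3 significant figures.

V_out ≈ 6.71 V

The load sits in parallel with R_bot: R_bot‖R_L = (241 × 318) / (241 + 318) = 137.1 Ω.
V_out = 11.6 × 137.1 / (100 + 137.1) = 11.6 × 137.1/237.1 = 6.71 V.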